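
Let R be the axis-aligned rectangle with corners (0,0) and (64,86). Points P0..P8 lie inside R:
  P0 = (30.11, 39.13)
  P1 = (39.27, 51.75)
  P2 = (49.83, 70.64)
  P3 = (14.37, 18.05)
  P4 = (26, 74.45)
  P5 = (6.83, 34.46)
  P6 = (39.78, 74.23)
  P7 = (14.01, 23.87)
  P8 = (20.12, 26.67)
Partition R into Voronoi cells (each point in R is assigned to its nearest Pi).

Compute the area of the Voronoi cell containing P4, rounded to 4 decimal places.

1. box [0,64]×[0,86]: [(0, 0) (64, 0) (64, 86) (0, 86)]
2. ⊥bis P4·P0 via (28.055,56.79): [(0, 53.5254) (64, 60.9727) (64, 86) (0, 86)]  |A|=1840.0602
3. ⊥bis P4·P1 via (32.635,63.1): [(0, 53.5254) (20.2966, 55.8872) (64, 81.4354) (64, 86) (0, 86)]  |A|=1392.916
4. ⊥bis P4·P2 via (37.915,72.545): [(0, 53.5254) (20.2966, 55.8872) (36.7936, 65.531) (40.0662, 86) (0, 86)]  |A|=1085.873
5. ⊥bis P4·P3 via (20.185,46.25): [(0, 53.5254) (20.2966, 55.8872) (36.7936, 65.531) (40.0662, 86) (0, 86)]  |A|=1085.873
6. ⊥bis P4·P5 via (16.415,54.455): [(0, 62.3239) (14.7691, 55.244) (20.2966, 55.8872) (36.7936, 65.531) (40.0662, 86) (0, 86)]  |A|=1020.9002
7. ⊥bis P4·P6 via (32.89,74.34): [(0, 62.3239) (14.7691, 55.244) (20.2966, 55.8872) (32.7113, 63.1446) (33.0762, 86) (0, 86)]  |A|=903.1443
8. ⊥bis P4·P7 via (20.005,49.16): [(0, 62.3239) (14.7691, 55.244) (20.2966, 55.8872) (32.7113, 63.1446) (33.0762, 86) (0, 86)]  |A|=903.1443
9. ⊥bis P4·P8 via (23.06,50.56): [(0, 62.3239) (14.7691, 55.244) (20.2966, 55.8872) (32.7113, 63.1446) (33.0762, 86) (0, 86)]  |A|=903.1443
10. canonical 6-gon: [(0, 62.3239) (14.7691, 55.244) (20.2966, 55.8872) (32.7113, 63.1446) (33.0762, 86) (0, 86)]
11. shoelace: 903.1443

Area of P4's cell: 903.1443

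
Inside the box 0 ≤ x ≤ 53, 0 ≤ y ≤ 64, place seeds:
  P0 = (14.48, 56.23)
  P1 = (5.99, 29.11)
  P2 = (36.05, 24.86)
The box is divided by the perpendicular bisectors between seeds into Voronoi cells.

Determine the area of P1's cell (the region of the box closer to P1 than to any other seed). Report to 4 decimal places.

1. box [0,53]×[0,64]: [(0, 0) (53, 0) (53, 64) (0, 64)]
2. ⊥bis P1·P0 via (10.235,42.67): [(0, 45.8741) (0, 0) (53, 0) (53, 29.2823)]  |A|=1991.6441
3. ⊥bis P1·P2 via (21.02,26.985): [(22.6865, 38.772) (0, 45.8741) (0, 0) (17.2048, 0)]  |A|=853.8928
4. canonical 4-gon: [(22.6865, 38.772) (0, 45.8741) (0, 0) (17.2048, 0)]
5. shoelace: 853.8928

Area of P1's cell: 853.8928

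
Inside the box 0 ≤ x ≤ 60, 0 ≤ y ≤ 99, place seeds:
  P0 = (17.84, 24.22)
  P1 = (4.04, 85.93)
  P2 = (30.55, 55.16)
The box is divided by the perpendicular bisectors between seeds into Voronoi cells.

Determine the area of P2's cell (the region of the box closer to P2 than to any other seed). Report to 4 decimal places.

1. box [0,60]×[0,99]: [(0, 0) (60, 0) (60, 99) (0, 99)]
2. ⊥bis P2·P0 via (24.195,39.69): [(0, 49.6292) (60, 24.9815) (60, 99) (0, 99)]  |A|=3701.6799
3. ⊥bis P2·P1 via (17.295,70.545): [(0, 55.6444) (0, 49.6292) (60, 24.9815) (60, 99) (50.3225, 99)]  |A|=2610.7986
4. canonical 5-gon: [(0, 55.6444) (0, 49.6292) (60, 24.9815) (60, 99) (50.3225, 99)]
5. shoelace: 2610.7986

Area of P2's cell: 2610.7986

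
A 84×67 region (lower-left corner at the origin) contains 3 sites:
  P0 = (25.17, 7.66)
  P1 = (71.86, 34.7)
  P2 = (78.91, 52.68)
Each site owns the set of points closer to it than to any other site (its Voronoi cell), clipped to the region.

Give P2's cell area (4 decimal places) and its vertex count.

Area of P2's cell: 900.1950 (4 vertices)

1. box [0,84]×[0,67]: [(0, 0) (84, 0) (84, 67) (0, 67)]
2. ⊥bis P2·P0 via (52.04,30.17): [(77.3145, 0) (84, 0) (84, 67) (21.1861, 67)]  |A|=2328.2276
3. ⊥bis P2·P1 via (75.385,43.69): [(23.7542, 63.9346) (84, 40.312) (84, 67) (21.1861, 67)]  |A|=900.195
4. canonical 4-gon: [(23.7542, 63.9346) (84, 40.312) (84, 67) (21.1861, 67)]
5. shoelace: 900.195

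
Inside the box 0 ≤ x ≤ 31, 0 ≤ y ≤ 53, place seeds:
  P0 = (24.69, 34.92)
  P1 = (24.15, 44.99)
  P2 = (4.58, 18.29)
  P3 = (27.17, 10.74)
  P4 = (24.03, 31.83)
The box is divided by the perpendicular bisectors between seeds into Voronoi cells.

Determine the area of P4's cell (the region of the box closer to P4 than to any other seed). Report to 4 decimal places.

Area of P4's cell: 250.6248

1. box [0,31]×[0,53]: [(0, 0) (31, 0) (31, 53) (0, 53)]
2. ⊥bis P4·P0 via (24.36,33.375): [(0, 38.5781) (0, 0) (31, 0) (31, 31.9567)]  |A|=1093.2902
3. ⊥bis P4·P1 via (24.09,38.41): [(0, 38.5781) (0, 0) (31, 0) (31, 31.9567)]  |A|=1093.2902
4. ⊥bis P4·P2 via (14.305,25.06): [(5.7493, 37.3501) (31, 1.0779) (31, 31.9567)]  |A|=389.856
5. ⊥bis P4·P3 via (25.6,21.285): [(5.7493, 37.3501) (17.7469, 20.1158) (31, 22.089) (31, 31.9567)]  |A|=250.6248
6. canonical 4-gon: [(5.7493, 37.3501) (17.7469, 20.1158) (31, 22.089) (31, 31.9567)]
7. shoelace: 250.6248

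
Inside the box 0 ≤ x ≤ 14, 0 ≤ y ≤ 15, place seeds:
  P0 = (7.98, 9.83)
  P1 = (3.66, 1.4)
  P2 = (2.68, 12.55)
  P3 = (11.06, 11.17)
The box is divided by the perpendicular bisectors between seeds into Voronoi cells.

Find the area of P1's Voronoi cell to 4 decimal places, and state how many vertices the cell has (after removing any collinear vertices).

Area of P1's cell: 67.0769 (6 vertices)

1. box [0,14]×[0,15]: [(0, 0) (14, 0) (14, 15) (0, 15)]
2. ⊥bis P1·P0 via (5.82,5.615): [(0, 8.5975) (0, 0) (14, 0) (14, 1.4231)]  |A|=70.1442
3. ⊥bis P1·P2 via (3.17,6.975): [(3.1667, 6.9747) (0, 6.6964) (0, 0) (14, 0) (14, 1.4231)]  |A|=67.1341
4. ⊥bis P1·P3 via (7.36,6.285): [(13.3167, 1.7733) (3.1667, 6.9747) (0, 6.6964) (0, 0) (14, 0) (14, 1.2557)]  |A|=67.0769
5. canonical 6-gon: [(13.3167, 1.7733) (3.1667, 6.9747) (0, 6.6964) (0, 0) (14, 0) (14, 1.2557)]
6. shoelace: 67.0769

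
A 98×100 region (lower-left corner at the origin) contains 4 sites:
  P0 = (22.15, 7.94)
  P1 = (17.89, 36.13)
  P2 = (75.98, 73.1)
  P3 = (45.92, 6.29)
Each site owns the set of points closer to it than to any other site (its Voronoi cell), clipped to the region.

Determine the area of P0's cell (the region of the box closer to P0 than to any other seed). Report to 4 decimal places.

1. box [0,98]×[0,100]: [(0, 0) (98, 0) (98, 100) (0, 100)]
2. ⊥bis P0·P1 via (20.02,22.035): [(0, 19.0096) (0, 0) (98, 0) (98, 33.8191)]  |A|=2588.6095
3. ⊥bis P0·P2 via (49.065,40.52): [(63.4891, 28.6039) (0, 19.0096) (0, 0) (98, 0) (98, 0.0938)]  |A|=2006.664
4. ⊥bis P0·P3 via (34.035,7.115): [(35.2302, 24.3335) (0, 19.0096) (0, 0) (33.5411, 0)]  |A|=742.9436
5. canonical 4-gon: [(35.2302, 24.3335) (0, 19.0096) (0, 0) (33.5411, 0)]
6. shoelace: 742.9436

Area of P0's cell: 742.9436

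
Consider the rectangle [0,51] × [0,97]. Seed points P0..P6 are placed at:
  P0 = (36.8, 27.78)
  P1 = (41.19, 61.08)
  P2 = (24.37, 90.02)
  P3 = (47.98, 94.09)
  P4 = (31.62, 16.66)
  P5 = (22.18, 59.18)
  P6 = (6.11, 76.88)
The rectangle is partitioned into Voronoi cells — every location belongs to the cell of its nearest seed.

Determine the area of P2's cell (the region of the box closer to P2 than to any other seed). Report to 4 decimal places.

Area of P2's cell: 515.7652

1. box [0,51]×[0,97]: [(0, 0) (51, 0) (51, 97) (0, 97)]
2. ⊥bis P2·P0 via (30.585,58.9): [(0, 52.7918) (51, 62.9771) (51, 97) (0, 97)]  |A|=1994.892
3. ⊥bis P2·P1 via (32.78,75.55): [(0, 56.4982) (51, 86.1395) (51, 97) (0, 97)]  |A|=1309.7389
4. ⊥bis P2·P3 via (36.175,92.055): [(0, 56.4982) (38.4519, 78.8465) (35.3226, 97) (0, 97)]  |A|=1099.2999
5. ⊥bis P2·P4 via (27.995,53.34): [(0, 56.4982) (38.4519, 78.8465) (35.3226, 97) (0, 97)]  |A|=1099.2999
6. ⊥bis P2·P5 via (23.275,74.6): [(0, 76.2528) (30.2885, 74.102) (38.4519, 78.8465) (35.3226, 97) (0, 97)]  |A|=800.1307
7. ⊥bis P2·P6 via (15.24,83.45): [(21.5188, 74.7247) (30.2885, 74.102) (38.4519, 78.8465) (35.3226, 97) (5.4893, 97)]  |A|=515.7652
8. canonical 5-gon: [(21.5188, 74.7247) (30.2885, 74.102) (38.4519, 78.8465) (35.3226, 97) (5.4893, 97)]
9. shoelace: 515.7652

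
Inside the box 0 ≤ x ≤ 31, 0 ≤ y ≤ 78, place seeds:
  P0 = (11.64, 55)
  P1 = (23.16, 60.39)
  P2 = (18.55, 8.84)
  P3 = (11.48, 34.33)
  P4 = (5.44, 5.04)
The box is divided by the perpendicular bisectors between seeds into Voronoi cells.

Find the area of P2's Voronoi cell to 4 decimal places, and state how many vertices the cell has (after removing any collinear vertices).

Area of P2's cell: 462.9873 (4 vertices)

1. box [0,31]×[0,78]: [(0, 0) (31, 0) (31, 78) (0, 78)]
2. ⊥bis P2·P0 via (15.095,31.92): [(0, 29.6603) (0, 0) (31, 0) (31, 34.3009)]  |A|=991.3994
3. ⊥bis P2·P1 via (20.855,34.615): [(28.5194, 33.9296) (0, 29.6603) (0, 0) (31, 0) (31, 33.7078)]  |A|=990.6637
4. ⊥bis P2·P3 via (15.015,21.585): [(0, 17.4204) (0, 0) (31, 0) (31, 26.0187)]  |A|=673.3052
5. ⊥bis P2·P4 via (11.995,6.94): [(8.2907, 19.7199) (14.0066, 0) (31, 0) (31, 26.0187)]  |A|=462.9873
6. canonical 4-gon: [(8.2907, 19.7199) (14.0066, 0) (31, 0) (31, 26.0187)]
7. shoelace: 462.9873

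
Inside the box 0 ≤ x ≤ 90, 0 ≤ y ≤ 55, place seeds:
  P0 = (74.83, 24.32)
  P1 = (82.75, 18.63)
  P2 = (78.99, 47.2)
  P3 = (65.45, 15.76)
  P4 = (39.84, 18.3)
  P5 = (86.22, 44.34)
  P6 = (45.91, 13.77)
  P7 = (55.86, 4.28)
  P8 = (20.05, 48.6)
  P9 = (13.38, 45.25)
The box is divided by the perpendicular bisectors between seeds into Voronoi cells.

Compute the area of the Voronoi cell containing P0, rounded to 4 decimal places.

Area of P0's cell: 359.3845

1. box [0,90]×[0,55]: [(0, 0) (90, 0) (90, 55) (0, 55)]
2. ⊥bis P0·P1 via (78.79,21.475): [(0, 0) (63.3616, 0) (90, 37.0784) (90, 55) (0, 55)]  |A|=4456.1461
3. ⊥bis P0·P2 via (76.91,35.76): [(0, 49.7436) (0, 0) (63.3616, 0) (87.6499, 33.8073)]  |A|=3251.0555
4. ⊥bis P0·P3 via (70.14,20.04): [(51.5937, 40.363) (74.403, 15.3686) (87.6499, 33.8073)]  |A|=375.8357
5. ⊥bis P0·P4 via (57.335,21.31): [(54.1365, 39.9006) (54.6293, 37.0366) (74.403, 15.3686) (87.6499, 33.8073)]  |A|=372.3082
6. ⊥bis P0·P5 via (80.525,34.33): [(78.5289, 35.4657) (54.1365, 39.9006) (54.6293, 37.0366) (74.403, 15.3686) (85.8492, 31.3009)]  |A|=359.3845
7. ⊥bis P0·P6 via (60.37,19.045): [(78.5289, 35.4657) (54.1365, 39.9006) (54.6293, 37.0366) (74.403, 15.3686) (85.8492, 31.3009)]  |A|=359.3845
8. ⊥bis P0·P7 via (65.345,14.3): [(78.5289, 35.4657) (54.1365, 39.9006) (54.6293, 37.0366) (74.403, 15.3686) (85.8492, 31.3009)]  |A|=359.3845
9. ⊥bis P0·P8 via (47.44,36.46): [(78.5289, 35.4657) (54.1365, 39.9006) (54.6293, 37.0366) (74.403, 15.3686) (85.8492, 31.3009)]  |A|=359.3845
10. ⊥bis P0·P9 via (44.105,34.785): [(78.5289, 35.4657) (54.1365, 39.9006) (54.6293, 37.0366) (74.403, 15.3686) (85.8492, 31.3009)]  |A|=359.3845
11. canonical 5-gon: [(78.5289, 35.4657) (54.1365, 39.9006) (54.6293, 37.0366) (74.403, 15.3686) (85.8492, 31.3009)]
12. shoelace: 359.3845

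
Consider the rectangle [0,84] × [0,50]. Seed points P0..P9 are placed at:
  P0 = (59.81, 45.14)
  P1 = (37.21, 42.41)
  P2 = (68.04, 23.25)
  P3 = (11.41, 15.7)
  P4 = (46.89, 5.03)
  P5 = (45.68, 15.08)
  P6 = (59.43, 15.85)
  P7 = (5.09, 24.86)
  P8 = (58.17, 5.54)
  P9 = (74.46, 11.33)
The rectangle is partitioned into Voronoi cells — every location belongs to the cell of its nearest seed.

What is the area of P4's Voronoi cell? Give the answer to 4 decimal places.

1. box [0,84]×[0,50]: [(0, 0) (84, 0) (84, 50) (0, 50)]
2. ⊥bis P4·P0 via (53.35,25.085): [(0, 42.2698) (0, 0) (84, 0) (84, 15.2122)]  |A|=2414.2437
3. ⊥bis P4·P1 via (42.05,23.72): [(50.6631, 25.9505) (0, 12.8306) (0, 0) (84, 0) (84, 15.2122)]  |A|=1668.5039
4. ⊥bis P4·P2 via (57.465,14.14): [(47.9058, 25.2364) (0, 12.8306) (0, 0) (69.6461, 0)]  |A|=1186.1411
5. ⊥bis P4·P3 via (29.15,10.365): [(47.9058, 25.2364) (32.416, 21.2252) (26.0329, 0) (69.6461, 0)]  |A|=701.9056
6. ⊥bis P4·P5 via (46.285,10.055): [(59.6028, 11.6584) (28.4095, 7.9028) (26.0329, 0) (69.6461, 0)]  |A|=373.0255
7. ⊥bis P4·P6 via (53.16,10.44): [(52.8139, 10.8411) (28.4095, 7.9028) (26.0329, 0) (62.168, 0)]  |A|=288.8121
8. ⊥bis P4·P7 via (25.99,14.945): [(52.8139, 10.8411) (28.4095, 7.9028) (26.0329, 0) (62.168, 0)]  |A|=288.8121
9. ⊥bis P4·P8 via (52.53,5.285): [(52.2817, 10.777) (28.4095, 7.9028) (26.0329, 0) (52.7689, 0)]  |A|=234.9804
10. ⊥bis P4·P9 via (60.675,8.18): [(52.2817, 10.777) (28.4095, 7.9028) (26.0329, 0) (52.7689, 0)]  |A|=234.9804
11. canonical 4-gon: [(52.2817, 10.777) (28.4095, 7.9028) (26.0329, 0) (52.7689, 0)]
12. shoelace: 234.9804

Area of P4's cell: 234.9804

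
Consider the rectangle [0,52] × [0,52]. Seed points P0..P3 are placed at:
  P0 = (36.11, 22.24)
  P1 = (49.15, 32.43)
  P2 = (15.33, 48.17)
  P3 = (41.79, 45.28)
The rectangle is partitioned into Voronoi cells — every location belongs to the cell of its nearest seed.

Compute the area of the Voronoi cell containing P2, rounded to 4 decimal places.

Area of P2's cell: 737.9052

1. box [0,52]×[0,52]: [(0, 0) (52, 0) (52, 52) (0, 52)]
2. ⊥bis P2·P0 via (25.72,35.205): [(0, 14.5933) (46.6774, 52) (0, 52)]  |A|=873.0236
3. ⊥bis P2·P1 via (32.24,40.3): [(0, 14.5933) (32.3365, 40.5074) (37.6852, 52) (0, 52)]  |A|=821.3521
4. ⊥bis P2·P3 via (28.56,46.725): [(0, 14.5933) (27.4535, 36.5942) (29.1361, 52) (0, 52)]  |A|=737.9052
5. canonical 4-gon: [(0, 14.5933) (27.4535, 36.5942) (29.1361, 52) (0, 52)]
6. shoelace: 737.9052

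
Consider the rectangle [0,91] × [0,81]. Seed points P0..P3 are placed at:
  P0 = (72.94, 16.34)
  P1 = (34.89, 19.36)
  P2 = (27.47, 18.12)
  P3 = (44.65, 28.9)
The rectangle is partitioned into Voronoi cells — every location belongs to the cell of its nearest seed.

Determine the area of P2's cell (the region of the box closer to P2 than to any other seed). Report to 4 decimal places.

Area of P2's cell: 1761.6375

1. box [0,91]×[0,81]: [(0, 0) (91, 0) (91, 81) (0, 81)]
2. ⊥bis P2·P0 via (50.205,17.23): [(0, 0) (49.5305, 0) (52.7014, 81) (0, 81)]  |A|=4140.3914
3. ⊥bis P2·P1 via (31.18,18.74): [(0, 0) (34.3118, 0) (20.7754, 81) (0, 81)]  |A|=2231.0282
4. ⊥bis P2·P3 via (36.06,23.51): [(0, 80.9785) (0, 0) (34.3118, 0) (28.322, 35.842)]  |A|=1761.6375
5. canonical 4-gon: [(0, 80.9785) (0, 0) (34.3118, 0) (28.322, 35.842)]
6. shoelace: 1761.6375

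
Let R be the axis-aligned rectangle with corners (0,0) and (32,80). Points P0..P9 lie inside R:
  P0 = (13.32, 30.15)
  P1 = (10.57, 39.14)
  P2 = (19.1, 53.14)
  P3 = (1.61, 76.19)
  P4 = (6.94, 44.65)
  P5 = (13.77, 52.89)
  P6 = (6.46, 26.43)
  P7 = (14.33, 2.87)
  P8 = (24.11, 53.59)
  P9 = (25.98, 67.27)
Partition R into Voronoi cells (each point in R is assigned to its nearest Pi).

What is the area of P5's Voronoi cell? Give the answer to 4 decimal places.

1. box [0,32]×[0,80]: [(0, 0) (32, 0) (32, 80) (0, 80)]
2. ⊥bis P5·P0 via (13.545,41.52): [(0, 41.788) (32, 41.1548) (32, 80) (0, 80)]  |A|=1232.9146
3. ⊥bis P5·P1 via (12.17,46.015): [(0, 48.8473) (32, 41.4) (32, 80) (0, 80)]  |A|=1116.0431
4. ⊥bis P5·P2 via (16.435,53.015): [(0, 48.8473) (16.814, 44.9342) (15.1693, 80) (0, 80)]  |A|=527.8627
5. ⊥bis P5·P3 via (7.69,64.54): [(0, 60.5267) (0, 48.8473) (16.814, 44.9342) (15.6984, 68.7195)]  |A|=289.4541
6. ⊥bis P5·P4 via (10.355,48.77): [(0, 60.5267) (0, 57.3531) (14.2677, 45.5268) (16.814, 44.9342) (15.6984, 68.7195)]  |A|=228.7749
7. ⊥bis P5·P6 via (10.115,39.66): [(0, 60.5267) (0, 57.3531) (14.2677, 45.5268) (16.814, 44.9342) (15.6984, 68.7195)]  |A|=228.7749
8. ⊥bis P5·P7 via (14.05,27.88): [(0, 60.5267) (0, 57.3531) (14.2677, 45.5268) (16.814, 44.9342) (15.6984, 68.7195)]  |A|=228.7749
9. ⊥bis P5·P8 via (18.94,53.24): [(0, 60.5267) (0, 57.3531) (14.2677, 45.5268) (16.814, 44.9342) (15.6984, 68.7195)]  |A|=228.7749
10. ⊥bis P5·P9 via (19.875,60.08): [(11.9834, 66.7807) (0, 60.5267) (0, 57.3531) (14.2677, 45.5268) (16.814, 44.9342) (15.9472, 63.4151)]  |A|=218.6809
11. canonical 6-gon: [(11.9834, 66.7807) (0, 60.5267) (0, 57.3531) (14.2677, 45.5268) (16.814, 44.9342) (15.9472, 63.4151)]
12. shoelace: 218.6809

Area of P5's cell: 218.6809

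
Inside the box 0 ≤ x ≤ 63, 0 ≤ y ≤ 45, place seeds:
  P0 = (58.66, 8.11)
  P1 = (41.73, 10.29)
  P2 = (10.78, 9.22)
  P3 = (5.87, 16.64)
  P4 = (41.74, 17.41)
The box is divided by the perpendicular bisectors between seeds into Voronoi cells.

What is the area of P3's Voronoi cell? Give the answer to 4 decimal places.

Area of P3's cell: 699.0725

1. box [0,63]×[0,45]: [(0, 0) (63, 0) (63, 45) (0, 45)]
2. ⊥bis P3·P0 via (32.265,12.375): [(0, 0) (30.2654, 0) (37.5367, 45) (0, 45)]  |A|=1525.5465
3. ⊥bis P3·P1 via (23.8,13.465): [(0, 0) (21.4157, 0) (29.3841, 45) (0, 45)]  |A|=1142.9953
4. ⊥bis P3·P2 via (8.325,12.93): [(0, 7.4211) (25.7467, 24.4584) (29.3841, 45) (0, 45)]  |A|=785.5646
5. ⊥bis P3·P4 via (23.805,17.025): [(0, 7.4211) (23.6749, 23.0874) (23.2045, 45) (0, 45)]  |A|=699.0725
6. canonical 4-gon: [(0, 7.4211) (23.6749, 23.0874) (23.2045, 45) (0, 45)]
7. shoelace: 699.0725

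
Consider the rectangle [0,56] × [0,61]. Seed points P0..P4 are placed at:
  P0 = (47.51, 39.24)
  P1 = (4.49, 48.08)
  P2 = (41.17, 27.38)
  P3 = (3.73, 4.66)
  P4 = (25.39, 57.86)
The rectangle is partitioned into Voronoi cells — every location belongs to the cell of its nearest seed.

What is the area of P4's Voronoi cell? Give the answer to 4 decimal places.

Area of P4's cell: 472.2509

1. box [0,56]×[0,61]: [(0, 0) (56, 0) (56, 61) (0, 61)]
2. ⊥bis P4·P0 via (36.45,48.55): [(0, 5.2485) (46.9301, 61) (0, 61)]  |A|=1308.2108
3. ⊥bis P4·P1 via (14.94,52.97): [(23.9545, 33.7058) (46.9301, 61) (11.1824, 61)]  |A|=487.852
4. ⊥bis P4·P2 via (33.28,42.62): [(22.4153, 36.9952) (30.0512, 40.9484) (46.9301, 61) (11.1824, 61)]  |A|=472.2509
5. ⊥bis P4·P3 via (14.56,31.26): [(22.4153, 36.9952) (30.0512, 40.9484) (46.9301, 61) (11.1824, 61)]  |A|=472.2509
6. canonical 4-gon: [(22.4153, 36.9952) (30.0512, 40.9484) (46.9301, 61) (11.1824, 61)]
7. shoelace: 472.2509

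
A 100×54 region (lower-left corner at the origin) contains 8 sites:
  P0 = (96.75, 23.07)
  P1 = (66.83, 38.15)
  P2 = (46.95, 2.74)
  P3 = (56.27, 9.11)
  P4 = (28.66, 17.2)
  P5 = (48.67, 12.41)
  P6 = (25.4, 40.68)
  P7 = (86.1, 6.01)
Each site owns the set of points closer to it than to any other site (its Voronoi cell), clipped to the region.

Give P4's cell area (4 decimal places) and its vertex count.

Area of P4's cell: 1057.6101 (5 vertices)

1. box [0,100]×[0,54]: [(0, 0) (100, 0) (100, 54) (0, 54)]
2. ⊥bis P4·P0 via (62.705,20.135): [(0, 0) (64.4408, 0) (59.7855, 54) (0, 54)]  |A|=3354.1113
3. ⊥bis P4·P1 via (47.745,27.675): [(0, 0) (62.9347, 0) (33.2963, 54) (0, 54)]  |A|=2598.236
4. ⊥bis P4·P2 via (37.805,9.97): [(0, 0) (29.9228, 0) (49.4076, 24.6458) (33.2963, 54) (0, 54)]  |A|=2191.4332
5. ⊥bis P4·P3 via (42.465,13.155): [(0, 0) (29.9228, 0) (43.7263, 17.4597) (47.0764, 28.8931) (33.2963, 54) (0, 54)]  |A|=2170.9919
6. ⊥bis P4·P5 via (38.665,14.805): [(0, 0) (29.9228, 0) (37.3784, 9.4305) (43.5677, 35.2858) (33.2963, 54) (0, 54)]  |A|=2083.0096
7. ⊥bis P4·P6 via (27.03,28.94): [(0, 25.1871) (0, 0) (29.9228, 0) (37.3784, 9.4305) (42.565, 31.0969)]  |A|=1057.6101
8. ⊥bis P4·P7 via (57.38,11.605): [(0, 25.1871) (0, 0) (29.9228, 0) (37.3784, 9.4305) (42.565, 31.0969)]  |A|=1057.6101
9. canonical 5-gon: [(0, 25.1871) (0, 0) (29.9228, 0) (37.3784, 9.4305) (42.565, 31.0969)]
10. shoelace: 1057.6101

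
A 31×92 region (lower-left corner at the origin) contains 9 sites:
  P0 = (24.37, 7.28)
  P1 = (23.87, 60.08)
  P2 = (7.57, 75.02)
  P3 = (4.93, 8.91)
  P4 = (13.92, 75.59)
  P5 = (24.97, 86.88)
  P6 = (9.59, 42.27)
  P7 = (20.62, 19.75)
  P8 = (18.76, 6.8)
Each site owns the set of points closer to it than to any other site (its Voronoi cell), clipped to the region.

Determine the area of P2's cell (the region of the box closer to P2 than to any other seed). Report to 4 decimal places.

1. box [0,31]×[0,92]: [(0, 0) (31, 0) (31, 92) (0, 92)]
2. ⊥bis P2·P0 via (15.97,41.15): [(0, 37.1893) (31, 44.8775) (31, 92) (0, 92)]  |A|=1579.9635
3. ⊥bis P2·P1 via (15.72,67.55): [(0, 50.399) (31, 84.221) (31, 92) (0, 92)]  |A|=765.3908
4. ⊥bis P2·P3 via (6.25,41.965): [(0, 50.399) (31, 84.221) (31, 92) (0, 92)]  |A|=765.3908
5. ⊥bis P2·P4 via (10.745,75.305): [(0, 50.399) (11.8228, 63.298) (9.2464, 92) (0, 92)]  |A|=378.6149
6. ⊥bis P2·P5 via (16.27,80.95): [(0, 50.399) (11.8228, 63.298) (9.3235, 91.1414) (8.7382, 92) (0, 92)]  |A|=378.3967
7. ⊥bis P2·P6 via (8.58,58.645): [(0, 58.1158) (7.4968, 58.5782) (11.8228, 63.298) (9.3235, 91.1414) (8.7382, 92) (0, 92)]  |A|=349.4712
8. ⊥bis P2·P7 via (14.095,47.385): [(0, 58.1158) (7.4968, 58.5782) (11.8228, 63.298) (9.3235, 91.1414) (8.7382, 92) (0, 92)]  |A|=349.4712
9. ⊥bis P2·P8 via (13.165,40.91): [(0, 58.1158) (7.4968, 58.5782) (11.8228, 63.298) (9.3235, 91.1414) (8.7382, 92) (0, 92)]  |A|=349.4712
10. canonical 6-gon: [(0, 58.1158) (7.4968, 58.5782) (11.8228, 63.298) (9.3235, 91.1414) (8.7382, 92) (0, 92)]
11. shoelace: 349.4712

Area of P2's cell: 349.4712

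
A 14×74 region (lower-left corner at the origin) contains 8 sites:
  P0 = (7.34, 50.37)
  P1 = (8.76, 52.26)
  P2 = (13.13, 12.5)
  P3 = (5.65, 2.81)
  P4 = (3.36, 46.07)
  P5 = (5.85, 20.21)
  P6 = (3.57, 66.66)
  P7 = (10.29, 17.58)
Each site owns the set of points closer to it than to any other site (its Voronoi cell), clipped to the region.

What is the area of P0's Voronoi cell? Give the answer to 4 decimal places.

1. box [0,14]×[0,74]: [(0, 0) (14, 0) (14, 74) (0, 74)]
2. ⊥bis P0·P1 via (8.05,51.315): [(0, 57.3631) (0, 0) (14, 0) (14, 46.8446)]  |A|=729.4544
3. ⊥bis P0·P2 via (10.235,31.435): [(0, 57.3631) (0, 29.8702) (14, 32.0106) (14, 46.8446)]  |A|=296.2889
4. ⊥bis P0·P3 via (6.495,26.59): [(0, 57.3631) (0, 29.8702) (14, 32.0106) (14, 46.8446)]  |A|=296.2889
5. ⊥bis P0·P4 via (5.35,48.22): [(0, 57.3631) (0, 53.1719) (14, 40.2137) (14, 46.8446)]  |A|=75.7554
6. ⊥bis P0·P5 via (6.595,35.29): [(0, 57.3631) (0, 53.1719) (14, 40.2137) (14, 46.8446)]  |A|=75.7554
7. ⊥bis P0·P6 via (5.455,58.515): [(0.1125, 57.2786) (0, 57.2525) (0, 53.1719) (14, 40.2137) (14, 46.8446)]  |A|=75.7492
8. ⊥bis P0·P7 via (8.815,33.975): [(0.1125, 57.2786) (0, 57.2525) (0, 53.1719) (14, 40.2137) (14, 46.8446)]  |A|=75.7492
9. canonical 5-gon: [(0.1125, 57.2786) (0, 57.2525) (0, 53.1719) (14, 40.2137) (14, 46.8446)]
10. shoelace: 75.7492

Area of P0's cell: 75.7492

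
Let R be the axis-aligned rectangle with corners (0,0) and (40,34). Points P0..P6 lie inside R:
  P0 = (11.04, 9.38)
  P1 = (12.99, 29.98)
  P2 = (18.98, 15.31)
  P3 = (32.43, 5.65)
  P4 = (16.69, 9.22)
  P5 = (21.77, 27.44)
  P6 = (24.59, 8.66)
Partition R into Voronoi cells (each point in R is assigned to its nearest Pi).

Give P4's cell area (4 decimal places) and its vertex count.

Area of P4's cell: 82.8708 (4 vertices)

1. box [0,40]×[0,34]: [(0, 0) (40, 0) (40, 34) (0, 34)]
2. ⊥bis P4·P0 via (13.865,9.3): [(13.6016, 0) (40, 0) (40, 34) (14.5645, 34)]  |A|=881.1762
3. ⊥bis P4·P1 via (14.84,19.6): [(14.1532, 19.4776) (13.6016, 0) (40, 0) (40, 24.0842)]  |A|=568.3379
4. ⊥bis P4·P2 via (17.835,12.265): [(13.9899, 13.7109) (13.6016, 0) (40, 0) (40, 3.9304)]  |A|=232.0868
5. ⊥bis P4·P3 via (24.56,7.435): [(25.0409, 9.5554) (13.9899, 13.7109) (13.6016, 0) (22.8737, 0)]  |A|=120.865
6. ⊥bis P4·P5 via (19.23,18.33): [(25.0409, 9.5554) (13.9899, 13.7109) (13.6016, 0) (22.8737, 0)]  |A|=120.865
7. ⊥bis P4·P6 via (20.64,8.94): [(20.7968, 11.1513) (13.9899, 13.7109) (13.6016, 0) (20.0063, 0)]  |A|=82.8708
8. canonical 4-gon: [(20.7968, 11.1513) (13.9899, 13.7109) (13.6016, 0) (20.0063, 0)]
9. shoelace: 82.8708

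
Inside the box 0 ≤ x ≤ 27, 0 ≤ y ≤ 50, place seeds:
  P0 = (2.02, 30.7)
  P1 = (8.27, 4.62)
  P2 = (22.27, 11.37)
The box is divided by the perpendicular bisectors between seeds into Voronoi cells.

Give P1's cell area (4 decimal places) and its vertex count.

1. box [0,27]×[0,50]: [(0, 0) (27, 0) (27, 50) (0, 50)]
2. ⊥bis P1·P0 via (5.145,17.66): [(0, 16.427) (0, 0) (27, 0) (27, 22.8975)]  |A|=530.8808
3. ⊥bis P1·P2 via (15.27,7.995): [(10.044, 18.834) (0, 16.427) (0, 0) (19.1247, 0)]  |A|=262.5947
4. canonical 4-gon: [(10.044, 18.834) (0, 16.427) (0, 0) (19.1247, 0)]
5. shoelace: 262.5947

Area of P1's cell: 262.5947 (4 vertices)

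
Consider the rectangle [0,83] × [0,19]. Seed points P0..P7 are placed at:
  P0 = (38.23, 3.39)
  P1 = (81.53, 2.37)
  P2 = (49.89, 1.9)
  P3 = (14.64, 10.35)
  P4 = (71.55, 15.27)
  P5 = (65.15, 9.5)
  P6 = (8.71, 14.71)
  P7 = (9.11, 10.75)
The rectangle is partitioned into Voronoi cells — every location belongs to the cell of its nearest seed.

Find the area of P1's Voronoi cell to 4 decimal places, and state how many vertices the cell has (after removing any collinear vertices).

Area of P1's cell: 104.9942 (4 vertices)

1. box [0,83]×[0,19]: [(0, 0) (83, 0) (83, 19) (0, 19)]
2. ⊥bis P1·P0 via (59.88,2.88): [(59.8122, 0) (83, 0) (83, 19) (60.2597, 19)]  |A|=436.3171
3. ⊥bis P1·P2 via (65.71,2.135): [(65.7417, 0) (83, 0) (83, 19) (65.4595, 19)]  |A|=330.5887
4. ⊥bis P1·P3 via (48.085,6.36): [(65.7417, 0) (83, 0) (83, 19) (65.4595, 19)]  |A|=330.5887
5. ⊥bis P1·P4 via (76.54,8.82): [(65.7349, 0.4607) (65.7417, 0) (83, 0) (83, 13.8177)]  |A|=123.2578
6. ⊥bis P1·P5 via (73.34,5.935): [(73.6087, 6.5522) (70.7566, 0) (83, 0) (83, 13.8177)]  |A|=104.9942
7. ⊥bis P1·P6 via (45.12,8.54): [(73.6087, 6.5522) (70.7566, 0) (83, 0) (83, 13.8177)]  |A|=104.9942
8. ⊥bis P1·P7 via (45.32,6.56): [(73.6087, 6.5522) (70.7566, 0) (83, 0) (83, 13.8177)]  |A|=104.9942
9. canonical 4-gon: [(73.6087, 6.5522) (70.7566, 0) (83, 0) (83, 13.8177)]
10. shoelace: 104.9942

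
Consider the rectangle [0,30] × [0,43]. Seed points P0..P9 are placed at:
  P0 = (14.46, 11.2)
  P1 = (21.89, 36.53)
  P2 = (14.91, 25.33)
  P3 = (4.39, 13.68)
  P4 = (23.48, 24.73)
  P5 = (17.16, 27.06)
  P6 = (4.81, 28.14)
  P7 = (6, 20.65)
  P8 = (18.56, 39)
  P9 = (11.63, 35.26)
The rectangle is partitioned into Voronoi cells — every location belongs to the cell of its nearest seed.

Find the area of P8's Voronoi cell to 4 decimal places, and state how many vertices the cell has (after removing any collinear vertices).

1. box [0,30]×[0,43]: [(0, 0) (30, 0) (30, 43) (0, 43)]
2. ⊥bis P8·P0 via (16.51,25.1): [(0, 27.5349) (30, 23.1105) (30, 43) (0, 43)]  |A|=530.3191
3. ⊥bis P8·P1 via (20.225,37.765): [(0, 27.5349) (11.3908, 25.855) (24.108, 43) (0, 43)]  |A|=294.7463
4. ⊥bis P8·P2 via (16.735,32.165): [(0, 36.6334) (16.181, 32.3129) (24.108, 43) (0, 43)]  |A|=180.3311
5. ⊥bis P8·P3 via (11.475,26.34): [(0, 36.6334) (16.181, 32.3129) (24.108, 43) (0, 43)]  |A|=180.3311
6. ⊥bis P8·P4 via (21.02,31.865): [(0, 36.6334) (16.181, 32.3129) (24.108, 43) (0, 43)]  |A|=180.3311
7. ⊥bis P8·P5 via (17.86,33.03): [(0, 36.6334) (10.0781, 33.9425) (16.8046, 33.1537) (24.108, 43) (0, 43)]  |A|=177.2572
8. ⊥bis P8·P6 via (11.685,33.57): [(11.5248, 33.7728) (16.8046, 33.1537) (24.108, 43) (4.237, 43)]  |A|=119.9306
9. ⊥bis P8·P7 via (12.28,29.825): [(11.5248, 33.7728) (16.8046, 33.1537) (24.108, 43) (4.237, 43)]  |A|=119.9306
10. ⊥bis P8·P9 via (15.095,37.13): [(17.0572, 33.4942) (24.108, 43) (11.9271, 43)]  |A|=57.8948
11. canonical 3-gon: [(17.0572, 33.4942) (24.108, 43) (11.9271, 43)]
12. shoelace: 57.8948

Area of P8's cell: 57.8948 (3 vertices)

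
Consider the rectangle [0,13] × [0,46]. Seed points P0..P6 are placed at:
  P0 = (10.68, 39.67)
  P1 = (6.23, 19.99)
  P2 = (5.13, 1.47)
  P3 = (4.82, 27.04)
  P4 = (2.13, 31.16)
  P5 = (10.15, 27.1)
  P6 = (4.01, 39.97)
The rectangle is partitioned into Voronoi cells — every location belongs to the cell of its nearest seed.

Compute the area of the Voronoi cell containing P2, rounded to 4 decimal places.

1. box [0,13]×[0,46]: [(0, 0) (13, 0) (13, 46) (0, 46)]
2. ⊥bis P2·P0 via (7.905,20.57): [(0, 21.7185) (0, 0) (13, 0) (13, 19.8298)]  |A|=270.0637
3. ⊥bis P2·P1 via (5.68,10.73): [(0, 11.0674) (0, 0) (13, 0) (13, 10.2952)]  |A|=138.8568
4. ⊥bis P2·P3 via (4.975,14.255): [(0, 11.0674) (0, 0) (13, 0) (13, 10.2952)]  |A|=138.8568
5. ⊥bis P2·P4 via (3.63,16.315): [(0, 11.0674) (0, 0) (13, 0) (13, 10.2952)]  |A|=138.8568
6. ⊥bis P2·P5 via (7.64,14.285): [(0, 11.0674) (0, 0) (13, 0) (13, 10.2952)]  |A|=138.8568
7. ⊥bis P2·P6 via (4.57,20.72): [(0, 11.0674) (0, 0) (13, 0) (13, 10.2952)]  |A|=138.8568
8. canonical 4-gon: [(0, 11.0674) (0, 0) (13, 0) (13, 10.2952)]
9. shoelace: 138.8568

Area of P2's cell: 138.8568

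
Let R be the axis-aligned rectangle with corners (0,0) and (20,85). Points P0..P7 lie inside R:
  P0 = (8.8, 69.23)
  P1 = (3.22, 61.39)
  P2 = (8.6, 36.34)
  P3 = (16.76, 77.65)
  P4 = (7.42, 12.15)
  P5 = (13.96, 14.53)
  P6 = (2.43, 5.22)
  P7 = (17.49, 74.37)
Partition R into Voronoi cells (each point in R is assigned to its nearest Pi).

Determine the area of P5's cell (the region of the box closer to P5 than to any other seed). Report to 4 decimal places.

Area of P5's cell: 237.1322

1. box [0,20]×[0,85]: [(0, 0) (20, 0) (20, 85) (0, 85)]
2. ⊥bis P5·P0 via (11.38,41.88): [(0, 40.8065) (0, 0) (20, 0) (20, 42.6931)]  |A|=834.9964
3. ⊥bis P5·P1 via (8.59,37.96): [(0, 35.9912) (0, 0) (20, 0) (20, 40.5751)]  |A|=765.6633
4. ⊥bis P5·P2 via (11.28,25.435): [(0, 22.6628) (0, 0) (20, 0) (20, 27.578)]  |A|=502.4086
5. ⊥bis P5·P3 via (15.36,46.09): [(0, 22.6628) (0, 0) (20, 0) (20, 27.578)]  |A|=502.4086
6. ⊥bis P5·P4 via (10.69,13.34): [(6.6982, 24.309) (15.5446, 0) (20, 0) (20, 27.578)]  |A|=237.5712
7. ⊥bis P5·P6 via (8.195,9.875): [(6.6982, 24.309) (15.0326, 1.4069) (16.1687, 0) (20, 0) (20, 27.578)]  |A|=237.1322
8. ⊥bis P5·P7 via (15.725,44.45): [(6.6982, 24.309) (15.0326, 1.4069) (16.1687, 0) (20, 0) (20, 27.578)]  |A|=237.1322
9. canonical 5-gon: [(6.6982, 24.309) (15.0326, 1.4069) (16.1687, 0) (20, 0) (20, 27.578)]
10. shoelace: 237.1322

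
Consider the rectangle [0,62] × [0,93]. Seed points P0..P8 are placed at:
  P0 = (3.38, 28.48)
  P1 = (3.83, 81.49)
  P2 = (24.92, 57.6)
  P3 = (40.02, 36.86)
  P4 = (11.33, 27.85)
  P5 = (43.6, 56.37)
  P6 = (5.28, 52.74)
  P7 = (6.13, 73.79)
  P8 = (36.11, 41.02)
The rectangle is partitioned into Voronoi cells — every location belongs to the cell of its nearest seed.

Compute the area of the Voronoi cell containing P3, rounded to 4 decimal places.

1. box [0,62]×[0,93]: [(0, 0) (62, 0) (62, 93) (0, 93)]
2. ⊥bis P3·P0 via (21.7,32.67): [(29.172, 0) (62, 0) (62, 93) (7.9018, 93)]  |A|=4042.0668
3. ⊥bis P3·P1 via (21.925,59.175): [(16.6216, 54.8745) (29.172, 0) (62, 0) (62, 91.6714)]  |A|=2980.6618
4. ⊥bis P3·P2 via (32.47,47.23): [(20.3827, 38.4297) (29.172, 0) (62, 0) (62, 68.7297)]  |A|=2060.9565
5. ⊥bis P3·P4 via (25.675,32.355): [(23.1374, 40.4353) (35.836, 0) (62, 0) (62, 68.7297)]  |A|=1864.4813
6. ⊥bis P3·P5 via (41.81,46.615): [(33.6755, 48.1077) (23.1374, 40.4353) (35.836, 0) (62, 0) (62, 42.9102)]  |A|=1498.8195
7. ⊥bis P3·P6 via (22.65,44.8): [(33.6755, 48.1077) (23.1374, 40.4353) (35.836, 0) (62, 0) (62, 42.9102)]  |A|=1498.8195
8. ⊥bis P3·P7 via (23.075,55.325): [(33.6755, 48.1077) (23.1374, 40.4353) (35.836, 0) (62, 0) (62, 42.9102)]  |A|=1498.8195
9. ⊥bis P3·P8 via (38.065,38.94): [(45.5086, 45.9363) (26.902, 28.4479) (35.836, 0) (62, 0) (62, 42.9102)]  |A|=1297.5431
10. canonical 5-gon: [(45.5086, 45.9363) (26.902, 28.4479) (35.836, 0) (62, 0) (62, 42.9102)]
11. shoelace: 1297.5431

Area of P3's cell: 1297.5431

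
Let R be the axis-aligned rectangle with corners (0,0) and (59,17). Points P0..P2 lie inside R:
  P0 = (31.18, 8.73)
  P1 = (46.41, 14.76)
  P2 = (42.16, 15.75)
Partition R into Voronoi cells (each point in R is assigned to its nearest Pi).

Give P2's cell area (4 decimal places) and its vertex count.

1. box [0,59]×[0,17]: [(0, 0) (59, 0) (59, 17) (0, 17)]
2. ⊥bis P2·P0 via (36.67,12.24): [(44.4956, 0) (59, 0) (59, 17) (33.6267, 17)]  |A|=338.9605
3. ⊥bis P2·P1 via (44.285,15.255): [(41.7367, 4.3152) (44.6915, 17) (33.6267, 17)]  |A|=70.1771
4. canonical 3-gon: [(41.7367, 4.3152) (44.6915, 17) (33.6267, 17)]
5. shoelace: 70.1771

Area of P2's cell: 70.1771 (3 vertices)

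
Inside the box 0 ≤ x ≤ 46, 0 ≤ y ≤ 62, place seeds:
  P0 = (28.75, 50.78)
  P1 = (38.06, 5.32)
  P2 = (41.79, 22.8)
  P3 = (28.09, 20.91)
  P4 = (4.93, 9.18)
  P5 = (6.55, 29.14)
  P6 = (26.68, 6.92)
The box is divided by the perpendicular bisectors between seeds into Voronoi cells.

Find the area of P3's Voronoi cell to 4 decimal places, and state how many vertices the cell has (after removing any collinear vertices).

Area of P3's cell: 365.3339 (6 vertices)

1. box [0,46]×[0,62]: [(0, 0) (46, 0) (46, 62) (0, 62)]
2. ⊥bis P3·P0 via (28.42,35.845): [(0, 36.473) (0, 0) (46, 0) (46, 35.4566)]  |A|=1654.3789
3. ⊥bis P3·P1 via (33.075,13.115): [(0, 36.473) (0, 0) (12.5672, 0) (46, 21.3807) (46, 35.4566)]  |A|=1296.9705
4. ⊥bis P3·P2 via (34.94,21.855): [(33.024, 35.7433) (0, 36.473) (0, 0) (12.5672, 0) (35.8968, 14.9196)]  |A|=1091.1727
5. ⊥bis P3·P4 via (16.51,15.045): [(33.024, 35.7433) (5.7213, 36.3465) (21.3011, 5.5854) (35.8968, 14.9196)]  |A|=580.6084
6. ⊥bis P3·P5 via (17.32,25.025): [(33.024, 35.7433) (21.5124, 35.9976) (14.7982, 18.4248) (21.3011, 5.5854) (35.8968, 14.9196)]  |A|=440.6895
7. ⊥bis P3·P6 via (27.385,13.915): [(33.024, 35.7433) (21.5124, 35.9976) (14.7982, 18.4248) (16.5281, 15.0092) (33.381, 13.3107) (35.8968, 14.9196)]  |A|=365.3339
8. canonical 6-gon: [(33.024, 35.7433) (21.5124, 35.9976) (14.7982, 18.4248) (16.5281, 15.0092) (33.381, 13.3107) (35.8968, 14.9196)]
9. shoelace: 365.3339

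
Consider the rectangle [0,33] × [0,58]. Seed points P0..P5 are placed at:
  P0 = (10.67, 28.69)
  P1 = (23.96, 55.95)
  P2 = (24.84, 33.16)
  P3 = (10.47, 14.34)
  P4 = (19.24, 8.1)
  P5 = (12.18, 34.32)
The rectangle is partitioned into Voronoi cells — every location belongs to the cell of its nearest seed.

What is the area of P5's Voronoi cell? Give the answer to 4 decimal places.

Area of P5's cell: 335.0462

1. box [0,33]×[0,58]: [(0, 0) (33, 0) (33, 58) (0, 58)]
2. ⊥bis P5·P0 via (11.425,31.505): [(0, 34.5693) (33, 25.7185) (33, 58) (0, 58)]  |A|=919.2528
3. ⊥bis P5·P1 via (18.07,45.135): [(0, 54.9762) (0, 34.5693) (33, 25.7185) (33, 37.0039)]  |A|=522.9243
4. ⊥bis P5·P2 via (18.51,33.74): [(19.4836, 44.3652) (0, 54.9762) (0, 34.5693) (18.1402, 29.7039)]  |A|=335.0462
5. ⊥bis P5·P3 via (11.325,24.33): [(19.4836, 44.3652) (0, 54.9762) (0, 34.5693) (18.1402, 29.7039)]  |A|=335.0462
6. ⊥bis P5·P4 via (15.71,21.21): [(19.4836, 44.3652) (0, 54.9762) (0, 34.5693) (18.1402, 29.7039)]  |A|=335.0462
7. canonical 4-gon: [(19.4836, 44.3652) (0, 54.9762) (0, 34.5693) (18.1402, 29.7039)]
8. shoelace: 335.0462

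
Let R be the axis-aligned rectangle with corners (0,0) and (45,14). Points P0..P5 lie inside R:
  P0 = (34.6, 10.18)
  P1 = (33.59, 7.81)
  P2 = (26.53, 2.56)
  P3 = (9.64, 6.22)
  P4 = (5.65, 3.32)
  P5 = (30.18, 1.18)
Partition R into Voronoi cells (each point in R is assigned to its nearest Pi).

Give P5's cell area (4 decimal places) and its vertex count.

1. box [0,45]×[0,14]: [(0, 0) (45, 0) (45, 14) (0, 14)]
2. ⊥bis P5·P0 via (32.39,5.68): [(0, 0) (43.9556, 0) (15.4488, 14) (0, 14)]  |A|=415.831
3. ⊥bis P5·P1 via (31.885,4.495): [(0, 0) (40.6245, 0) (13.4046, 14) (0, 14)]  |A|=378.204
4. ⊥bis P5·P2 via (28.355,1.87): [(27.648, 0) (40.6245, 0) (29.7606, 5.5877)]  |A|=36.2542
5. ⊥bis P5·P3 via (19.91,3.7): [(27.648, 0) (40.6245, 0) (29.7606, 5.5877)]  |A|=36.2542
6. ⊥bis P5·P4 via (17.915,2.25): [(27.648, 0) (40.6245, 0) (29.7606, 5.5877)]  |A|=36.2542
7. canonical 3-gon: [(27.648, 0) (40.6245, 0) (29.7606, 5.5877)]
8. shoelace: 36.2542

Area of P5's cell: 36.2542 (3 vertices)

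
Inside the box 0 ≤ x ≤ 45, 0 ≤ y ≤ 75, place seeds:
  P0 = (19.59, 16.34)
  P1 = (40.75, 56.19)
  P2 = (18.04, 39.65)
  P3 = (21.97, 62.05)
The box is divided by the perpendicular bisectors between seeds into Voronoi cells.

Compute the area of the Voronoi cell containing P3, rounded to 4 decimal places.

Area of P3's cell: 757.3136

1. box [0,45]×[0,75]: [(0, 0) (45, 0) (45, 75) (0, 75)]
2. ⊥bis P3·P0 via (20.78,39.195): [(0, 40.277) (45, 37.9339) (45, 75) (0, 75)]  |A|=1615.255
3. ⊥bis P3·P1 via (31.36,59.12): [(0, 40.277) (25.073, 38.9715) (36.3151, 75) (0, 75)]  |A|=1089.4947
4. ⊥bis P3·P2 via (20.005,50.85): [(0, 54.3598) (28.324, 49.3905) (36.3151, 75) (0, 75)]  |A|=757.3136
5. canonical 4-gon: [(0, 54.3598) (28.324, 49.3905) (36.3151, 75) (0, 75)]
6. shoelace: 757.3136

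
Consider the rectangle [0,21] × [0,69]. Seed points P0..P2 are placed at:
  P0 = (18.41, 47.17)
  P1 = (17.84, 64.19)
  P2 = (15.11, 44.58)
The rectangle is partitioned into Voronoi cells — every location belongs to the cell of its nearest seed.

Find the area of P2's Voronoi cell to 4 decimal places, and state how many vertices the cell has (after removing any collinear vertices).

Area of P2's cell: 1081.8286 (5 vertices)

1. box [0,21]×[0,69]: [(0, 0) (21, 0) (21, 69) (0, 69)]
2. ⊥bis P2·P0 via (16.76,45.875): [(0, 67.2294) (0, 0) (21, 0) (21, 40.4727)]  |A|=1130.8723
3. ⊥bis P2·P1 via (16.475,54.385): [(9.2966, 55.3843) (0, 56.6786) (0, 0) (21, 0) (21, 40.4727)]  |A|=1081.8286
4. canonical 5-gon: [(9.2966, 55.3843) (0, 56.6786) (0, 0) (21, 0) (21, 40.4727)]
5. shoelace: 1081.8286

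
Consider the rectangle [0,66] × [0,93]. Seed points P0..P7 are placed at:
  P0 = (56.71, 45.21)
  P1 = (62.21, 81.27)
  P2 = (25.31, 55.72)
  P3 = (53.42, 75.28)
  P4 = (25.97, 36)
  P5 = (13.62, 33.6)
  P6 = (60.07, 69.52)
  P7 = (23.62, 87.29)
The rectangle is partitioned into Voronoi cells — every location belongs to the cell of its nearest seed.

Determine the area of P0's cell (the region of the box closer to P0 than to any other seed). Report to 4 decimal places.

1. box [0,66]×[0,93]: [(0, 0) (66, 0) (66, 93) (0, 93)]
2. ⊥bis P0·P1 via (59.46,63.24): [(0, 72.3091) (0, 0) (66, 0) (66, 62.2425)]  |A|=4440.2011
3. ⊥bis P0·P2 via (41.01,50.465): [(45.9744, 65.2969) (24.1187, 0) (66, 0) (66, 62.2425)]  |A|=1990.5801
4. ⊥bis P0·P3 via (55.065,60.245): [(43.8737, 59.0205) (24.1187, 0) (66, 0) (66, 61.4414)]  |A|=1915.6658
5. ⊥bis P0·P4 via (41.34,40.605): [(43.8737, 59.0205) (39.6253, 46.3281) (53.5056, 0) (66, 0) (66, 61.4414)]  |A|=1234.9452
6. ⊥bis P0·P5 via (35.165,39.405): [(43.8737, 59.0205) (39.6253, 46.3281) (53.5056, 0) (66, 0) (66, 61.4414)]  |A|=1234.9452
7. ⊥bis P0·P6 via (58.39,57.365): [(45.2904, 59.1756) (43.8737, 59.0205) (39.6253, 46.3281) (53.5056, 0) (66, 0) (66, 56.3132)]  |A|=1181.8436
8. ⊥bis P0·P7 via (40.165,66.25): [(45.2904, 59.1756) (43.8737, 59.0205) (39.6253, 46.3281) (53.5056, 0) (66, 0) (66, 56.3132)]  |A|=1181.8436
9. canonical 6-gon: [(45.2904, 59.1756) (43.8737, 59.0205) (39.6253, 46.3281) (53.5056, 0) (66, 0) (66, 56.3132)]
10. shoelace: 1181.8436

Area of P0's cell: 1181.8436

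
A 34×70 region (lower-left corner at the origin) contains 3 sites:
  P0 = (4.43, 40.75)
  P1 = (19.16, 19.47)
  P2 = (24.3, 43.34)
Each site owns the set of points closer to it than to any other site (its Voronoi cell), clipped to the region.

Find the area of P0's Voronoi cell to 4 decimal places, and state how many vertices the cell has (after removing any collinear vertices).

1. box [0,34]×[0,70]: [(0, 0) (34, 0) (34, 70) (0, 70)]
2. ⊥bis P0·P1 via (11.795,30.11): [(0, 21.9455) (34, 45.4803) (34, 70) (0, 70)]  |A|=1233.7615
3. ⊥bis P0·P2 via (14.365,42.045): [(0, 21.9455) (15.5793, 32.7295) (10.7211, 70) (0, 70)]  |A|=574.118
4. canonical 4-gon: [(0, 21.9455) (15.5793, 32.7295) (10.7211, 70) (0, 70)]
5. shoelace: 574.118

Area of P0's cell: 574.1180 (4 vertices)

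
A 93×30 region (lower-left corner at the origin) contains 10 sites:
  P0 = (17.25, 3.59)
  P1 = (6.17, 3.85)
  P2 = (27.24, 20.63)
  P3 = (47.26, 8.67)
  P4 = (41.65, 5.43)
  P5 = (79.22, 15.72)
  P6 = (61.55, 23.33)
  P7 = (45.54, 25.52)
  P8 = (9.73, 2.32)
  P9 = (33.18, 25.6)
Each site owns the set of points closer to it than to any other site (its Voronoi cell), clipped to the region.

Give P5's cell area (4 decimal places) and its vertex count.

1. box [0,93]×[0,30]: [(0, 0) (93, 0) (93, 30) (0, 30)]
2. ⊥bis P5·P0 via (48.235,9.655): [(50.1249, 0) (93, 0) (93, 30) (44.2527, 30)]  |A|=1374.3369
3. ⊥bis P5·P1 via (42.695,9.785): [(50.1249, 0) (93, 0) (93, 30) (44.2527, 30)]  |A|=1374.3369
4. ⊥bis P5·P2 via (53.23,18.175): [(51.5132, 0) (93, 0) (93, 30) (54.347, 30)]  |A|=1202.0973
5. ⊥bis P5·P3 via (63.24,12.195): [(65.9301, 0) (93, 0) (93, 30) (59.3124, 30)]  |A|=911.3625
6. ⊥bis P5·P4 via (60.435,10.575): [(65.9301, 0) (93, 0) (93, 30) (59.3124, 30)]  |A|=911.3625
7. ⊥bis P5·P6 via (70.385,19.525): [(64.5908, 6.0713) (65.9301, 0) (93, 0) (93, 30) (74.8963, 30)]  |A|=724.9111
8. ⊥bis P5·P7 via (62.38,20.62): [(64.5908, 6.0713) (65.9301, 0) (93, 0) (93, 30) (74.8963, 30)]  |A|=724.9111
9. ⊥bis P5·P8 via (44.475,9.02): [(64.5908, 6.0713) (65.9301, 0) (93, 0) (93, 30) (74.8963, 30)]  |A|=724.9111
10. ⊥bis P5·P9 via (56.2,20.66): [(64.5908, 6.0713) (65.9301, 0) (93, 0) (93, 30) (74.8963, 30)]  |A|=724.9111
11. canonical 5-gon: [(64.5908, 6.0713) (65.9301, 0) (93, 0) (93, 30) (74.8963, 30)]
12. shoelace: 724.9111

Area of P5's cell: 724.9111 (5 vertices)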